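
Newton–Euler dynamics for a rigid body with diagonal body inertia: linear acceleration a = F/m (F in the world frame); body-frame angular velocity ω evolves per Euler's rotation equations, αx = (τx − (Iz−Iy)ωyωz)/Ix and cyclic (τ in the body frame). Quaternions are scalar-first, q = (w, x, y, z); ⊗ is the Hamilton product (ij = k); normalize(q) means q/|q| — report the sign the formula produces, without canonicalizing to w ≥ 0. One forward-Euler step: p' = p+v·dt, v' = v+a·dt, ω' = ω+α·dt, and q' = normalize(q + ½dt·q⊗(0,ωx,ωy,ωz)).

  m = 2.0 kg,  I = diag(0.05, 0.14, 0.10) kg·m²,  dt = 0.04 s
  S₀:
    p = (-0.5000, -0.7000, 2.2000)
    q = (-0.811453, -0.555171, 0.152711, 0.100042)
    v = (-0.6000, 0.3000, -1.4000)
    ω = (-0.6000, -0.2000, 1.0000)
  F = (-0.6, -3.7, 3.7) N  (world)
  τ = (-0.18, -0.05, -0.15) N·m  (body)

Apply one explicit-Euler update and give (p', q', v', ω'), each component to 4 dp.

angular accel α = (-3.7600, -0.5714, -1.6080)
ω' = ω + α·dt = (-0.7504, -0.2229, 0.9357)
2q̇ = q⊗(0,ω) = (-0.4026024, 0.6595912, 0.6574364, -0.6087922)
updated quaternion q' = (-0.8193, -0.5418, 0.1658, 0.0878)
a = F/m = (-0.3000, -1.8500, 1.8500)
new position p' = (-0.5240, -0.6880, 2.1440)
new velocity v' = (-0.6120, 0.2260, -1.3260)

p' = (-0.5240, -0.6880, 2.1440)
q' = (-0.8193, -0.5418, 0.1658, 0.0878)
v' = (-0.6120, 0.2260, -1.3260)
ω' = (-0.7504, -0.2229, 0.9357)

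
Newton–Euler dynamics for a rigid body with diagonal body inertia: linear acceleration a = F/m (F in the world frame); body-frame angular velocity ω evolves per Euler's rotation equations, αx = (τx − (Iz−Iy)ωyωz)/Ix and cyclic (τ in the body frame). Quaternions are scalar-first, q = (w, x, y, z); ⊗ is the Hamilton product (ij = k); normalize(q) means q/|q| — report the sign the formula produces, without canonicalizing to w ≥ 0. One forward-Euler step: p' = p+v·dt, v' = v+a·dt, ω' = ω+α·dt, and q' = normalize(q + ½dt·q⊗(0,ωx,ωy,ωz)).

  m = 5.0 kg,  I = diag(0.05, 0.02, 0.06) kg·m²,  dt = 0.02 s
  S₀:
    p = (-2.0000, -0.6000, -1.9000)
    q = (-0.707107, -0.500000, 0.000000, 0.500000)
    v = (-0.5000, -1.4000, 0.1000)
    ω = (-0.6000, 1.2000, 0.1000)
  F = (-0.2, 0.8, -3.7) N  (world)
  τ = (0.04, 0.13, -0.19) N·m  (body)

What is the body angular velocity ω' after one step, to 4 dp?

ω' = (-0.5859, 1.3294, 0.0295)

ω×(Iω) gyroscopic = (0.0048, 0.0006, 0.0216)
angular accel α = (0.7040, 6.4700, -3.5267)
ω' = ω + α·dt = (-0.5859, 1.3294, 0.0295)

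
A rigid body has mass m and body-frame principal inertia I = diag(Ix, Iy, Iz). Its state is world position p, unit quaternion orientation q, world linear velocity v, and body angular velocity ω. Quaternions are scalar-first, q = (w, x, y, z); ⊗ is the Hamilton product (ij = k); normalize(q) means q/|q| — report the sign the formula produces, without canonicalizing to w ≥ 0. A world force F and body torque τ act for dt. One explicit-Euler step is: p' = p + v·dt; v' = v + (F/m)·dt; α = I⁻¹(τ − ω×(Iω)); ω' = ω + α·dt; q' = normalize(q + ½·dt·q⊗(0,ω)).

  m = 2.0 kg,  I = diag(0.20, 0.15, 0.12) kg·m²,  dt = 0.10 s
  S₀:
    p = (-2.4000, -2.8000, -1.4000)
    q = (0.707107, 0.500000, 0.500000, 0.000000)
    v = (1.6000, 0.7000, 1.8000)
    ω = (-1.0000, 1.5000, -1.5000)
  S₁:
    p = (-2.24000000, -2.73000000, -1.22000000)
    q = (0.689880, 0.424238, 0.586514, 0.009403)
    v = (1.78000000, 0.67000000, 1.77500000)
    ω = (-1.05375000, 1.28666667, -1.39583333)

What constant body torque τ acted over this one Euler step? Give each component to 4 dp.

ω₁ − ω₀ = (-0.05375000, -0.21333333, 0.10416667)
ω₀×(Iω₀) = (0.0675, 0.1200, 0.0750)
I·α + gyro = (-0.0400, -0.2000, 0.2000)

τ = (-0.0400, -0.2000, 0.2000)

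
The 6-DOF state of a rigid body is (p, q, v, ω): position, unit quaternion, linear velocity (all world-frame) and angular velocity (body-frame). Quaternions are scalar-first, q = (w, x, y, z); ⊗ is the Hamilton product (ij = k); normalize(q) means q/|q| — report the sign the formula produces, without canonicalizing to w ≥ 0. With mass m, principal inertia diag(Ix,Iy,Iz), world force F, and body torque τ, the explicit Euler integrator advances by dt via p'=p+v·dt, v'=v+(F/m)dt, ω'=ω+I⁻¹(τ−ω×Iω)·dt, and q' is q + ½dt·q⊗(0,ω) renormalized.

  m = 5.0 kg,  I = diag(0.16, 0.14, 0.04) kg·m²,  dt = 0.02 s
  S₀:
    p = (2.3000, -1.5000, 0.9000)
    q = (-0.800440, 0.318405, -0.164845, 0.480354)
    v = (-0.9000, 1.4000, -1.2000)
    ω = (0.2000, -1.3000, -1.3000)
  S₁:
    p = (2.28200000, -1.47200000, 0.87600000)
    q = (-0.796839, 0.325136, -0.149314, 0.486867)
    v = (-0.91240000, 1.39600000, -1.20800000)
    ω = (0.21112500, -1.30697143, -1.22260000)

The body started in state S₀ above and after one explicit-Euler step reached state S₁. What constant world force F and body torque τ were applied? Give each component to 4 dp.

Δω = ω₁−ω₀ = (0.01112500, -0.00697143, 0.07740000)
precession coupling = (-0.1690, -0.0312, 0.0052)
applied torque τ = (-0.0800, -0.0800, 0.1600)
v₁ − v₀ = (-0.01240000, -0.00400000, -0.00800000)
applied force F = (-3.1000, -1.0000, -2.0000)

F = (-3.1000, -1.0000, -2.0000)
τ = (-0.0800, -0.0800, 0.1600)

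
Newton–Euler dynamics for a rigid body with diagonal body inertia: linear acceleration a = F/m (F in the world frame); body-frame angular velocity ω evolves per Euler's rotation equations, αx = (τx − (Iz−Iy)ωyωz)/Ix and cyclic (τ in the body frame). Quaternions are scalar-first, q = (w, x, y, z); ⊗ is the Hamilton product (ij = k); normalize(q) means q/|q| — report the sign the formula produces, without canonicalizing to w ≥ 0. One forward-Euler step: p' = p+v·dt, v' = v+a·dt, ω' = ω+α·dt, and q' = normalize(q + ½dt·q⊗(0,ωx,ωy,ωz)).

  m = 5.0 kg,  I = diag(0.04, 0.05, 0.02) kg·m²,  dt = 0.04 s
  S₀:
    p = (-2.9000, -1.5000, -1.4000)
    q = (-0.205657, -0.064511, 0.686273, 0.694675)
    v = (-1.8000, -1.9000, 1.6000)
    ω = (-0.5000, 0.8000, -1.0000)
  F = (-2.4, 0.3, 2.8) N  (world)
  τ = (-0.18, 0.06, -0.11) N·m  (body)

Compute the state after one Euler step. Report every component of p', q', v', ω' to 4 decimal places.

p' = (-2.9720, -1.5760, -1.3360)
q' = (-0.2033, -0.0873, 0.6745, 0.7044)
v' = (-1.8192, -1.8976, 1.6224)
ω' = (-0.7040, 0.8400, -1.2120)

precession coupling ω×(Iω) = (0.0240, 0.0100, -0.0040)
α = I⁻¹(τ − ω×Iω) = (-5.1000, 1.0000, -5.3000)
ω' = ω + α·dt = (-0.7040, 0.8400, -1.2120)
2q̇ = q⊗(0,ω) = (0.1134011, -1.1391845, -0.5763741, 0.4971847)
q + ½dt·q⊗(0,ω), renormalized = (-0.2033, -0.0873, 0.6745, 0.7044)
a = (-0.4800, 0.0600, 0.5600)
p + v·dt = (-2.9720, -1.5760, -1.3360)
new velocity v' = (-1.8192, -1.8976, 1.6224)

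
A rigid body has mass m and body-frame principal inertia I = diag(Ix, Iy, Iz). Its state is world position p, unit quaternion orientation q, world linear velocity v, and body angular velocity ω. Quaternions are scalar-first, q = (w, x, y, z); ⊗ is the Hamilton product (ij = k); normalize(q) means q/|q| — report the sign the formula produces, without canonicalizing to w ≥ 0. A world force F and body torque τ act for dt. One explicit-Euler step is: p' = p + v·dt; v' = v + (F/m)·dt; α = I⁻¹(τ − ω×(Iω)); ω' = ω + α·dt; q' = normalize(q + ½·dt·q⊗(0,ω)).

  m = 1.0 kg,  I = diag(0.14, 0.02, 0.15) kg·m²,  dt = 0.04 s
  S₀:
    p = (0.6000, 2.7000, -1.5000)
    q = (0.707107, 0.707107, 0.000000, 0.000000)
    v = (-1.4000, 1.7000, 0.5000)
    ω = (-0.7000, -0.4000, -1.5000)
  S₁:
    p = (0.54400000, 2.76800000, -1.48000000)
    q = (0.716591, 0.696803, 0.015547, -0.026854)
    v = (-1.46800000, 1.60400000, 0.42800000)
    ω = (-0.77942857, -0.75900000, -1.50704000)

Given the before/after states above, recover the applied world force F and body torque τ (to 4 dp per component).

F = (-1.7000, -2.4000, -1.8000)
τ = (-0.2000, -0.1900, -0.0600)

ω₁ − ω₀ = (-0.07942857, -0.35900000, -0.00704000)
gyro term ω₀×Iω₀ = (0.0780, -0.0105, -0.0336)
applied torque τ = (-0.2000, -0.1900, -0.0600)
velocity change Δv = (-0.06800000, -0.09600000, -0.07200000)
m·(v₁−v₀)/dt = (-1.7000, -2.4000, -1.8000)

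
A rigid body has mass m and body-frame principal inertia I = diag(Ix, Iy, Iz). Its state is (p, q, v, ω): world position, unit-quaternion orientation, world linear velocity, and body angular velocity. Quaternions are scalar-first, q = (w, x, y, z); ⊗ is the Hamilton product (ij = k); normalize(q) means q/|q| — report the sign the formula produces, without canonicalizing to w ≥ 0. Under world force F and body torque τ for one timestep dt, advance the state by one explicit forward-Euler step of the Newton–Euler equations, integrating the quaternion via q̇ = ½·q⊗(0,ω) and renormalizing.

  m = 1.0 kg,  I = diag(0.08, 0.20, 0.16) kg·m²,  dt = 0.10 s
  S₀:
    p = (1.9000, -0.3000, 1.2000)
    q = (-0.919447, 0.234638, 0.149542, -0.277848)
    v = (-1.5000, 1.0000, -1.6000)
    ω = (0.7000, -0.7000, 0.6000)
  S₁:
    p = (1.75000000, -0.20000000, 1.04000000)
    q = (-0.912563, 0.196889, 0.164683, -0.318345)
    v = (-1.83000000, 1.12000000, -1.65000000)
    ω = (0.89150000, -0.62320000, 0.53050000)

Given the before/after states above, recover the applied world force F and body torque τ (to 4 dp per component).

F = (-3.3000, 1.2000, -0.5000)
τ = (0.1700, 0.1200, -0.1700)

v₁ − v₀ = (-0.33000000, 0.12000000, -0.05000000)
F = m·Δv/dt = (-3.3000, 1.2000, -0.5000)
ω₁ − ω₀ = (0.19150000, 0.07680000, -0.06950000)
precession coupling = (0.0168, -0.0336, -0.0588)
applied torque τ = (0.1700, 0.1200, -0.1700)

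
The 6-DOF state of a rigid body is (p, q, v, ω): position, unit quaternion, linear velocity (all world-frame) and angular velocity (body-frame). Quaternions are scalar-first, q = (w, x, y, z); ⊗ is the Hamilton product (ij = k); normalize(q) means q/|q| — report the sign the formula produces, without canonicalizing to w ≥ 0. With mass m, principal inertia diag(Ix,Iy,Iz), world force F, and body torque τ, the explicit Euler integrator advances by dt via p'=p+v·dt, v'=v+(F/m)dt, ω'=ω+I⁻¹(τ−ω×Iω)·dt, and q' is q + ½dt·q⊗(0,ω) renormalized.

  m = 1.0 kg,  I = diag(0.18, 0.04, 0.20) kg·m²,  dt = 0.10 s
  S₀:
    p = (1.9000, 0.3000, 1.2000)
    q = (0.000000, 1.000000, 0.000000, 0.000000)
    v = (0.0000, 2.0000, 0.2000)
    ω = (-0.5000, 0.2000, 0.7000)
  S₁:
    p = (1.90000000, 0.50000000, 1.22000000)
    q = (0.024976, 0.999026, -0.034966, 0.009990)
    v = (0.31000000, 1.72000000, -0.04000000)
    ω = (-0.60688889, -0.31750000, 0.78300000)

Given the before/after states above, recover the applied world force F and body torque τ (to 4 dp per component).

v₁ − v₀ = (0.31000000, -0.28000000, -0.24000000)
m·(v₁−v₀)/dt = (3.1000, -2.8000, -2.4000)
ω₁ − ω₀ = (-0.10688889, -0.51750000, 0.08300000)
I·α + gyro = (-0.1700, -0.2000, 0.1800)

F = (3.1000, -2.8000, -2.4000)
τ = (-0.1700, -0.2000, 0.1800)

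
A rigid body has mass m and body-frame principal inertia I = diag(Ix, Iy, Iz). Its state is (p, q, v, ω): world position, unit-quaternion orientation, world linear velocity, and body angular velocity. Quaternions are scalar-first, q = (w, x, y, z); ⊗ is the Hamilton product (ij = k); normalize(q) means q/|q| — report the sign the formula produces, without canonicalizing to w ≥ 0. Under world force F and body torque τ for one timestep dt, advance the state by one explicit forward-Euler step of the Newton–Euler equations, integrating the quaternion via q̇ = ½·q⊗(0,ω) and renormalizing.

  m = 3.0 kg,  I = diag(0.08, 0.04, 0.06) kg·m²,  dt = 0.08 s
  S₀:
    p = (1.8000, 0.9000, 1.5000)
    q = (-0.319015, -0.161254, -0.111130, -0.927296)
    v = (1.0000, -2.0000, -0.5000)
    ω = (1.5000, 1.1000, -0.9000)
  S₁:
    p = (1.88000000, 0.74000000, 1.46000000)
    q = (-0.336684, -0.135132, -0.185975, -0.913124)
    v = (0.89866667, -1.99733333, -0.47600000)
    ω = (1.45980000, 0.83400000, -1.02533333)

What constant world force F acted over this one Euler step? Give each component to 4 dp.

F = (-3.8000, 0.1000, 0.9000)

velocity change Δv = (-0.10133333, 0.00266667, 0.02400000)
F = m·Δv/dt = (-3.8000, 0.1000, 0.9000)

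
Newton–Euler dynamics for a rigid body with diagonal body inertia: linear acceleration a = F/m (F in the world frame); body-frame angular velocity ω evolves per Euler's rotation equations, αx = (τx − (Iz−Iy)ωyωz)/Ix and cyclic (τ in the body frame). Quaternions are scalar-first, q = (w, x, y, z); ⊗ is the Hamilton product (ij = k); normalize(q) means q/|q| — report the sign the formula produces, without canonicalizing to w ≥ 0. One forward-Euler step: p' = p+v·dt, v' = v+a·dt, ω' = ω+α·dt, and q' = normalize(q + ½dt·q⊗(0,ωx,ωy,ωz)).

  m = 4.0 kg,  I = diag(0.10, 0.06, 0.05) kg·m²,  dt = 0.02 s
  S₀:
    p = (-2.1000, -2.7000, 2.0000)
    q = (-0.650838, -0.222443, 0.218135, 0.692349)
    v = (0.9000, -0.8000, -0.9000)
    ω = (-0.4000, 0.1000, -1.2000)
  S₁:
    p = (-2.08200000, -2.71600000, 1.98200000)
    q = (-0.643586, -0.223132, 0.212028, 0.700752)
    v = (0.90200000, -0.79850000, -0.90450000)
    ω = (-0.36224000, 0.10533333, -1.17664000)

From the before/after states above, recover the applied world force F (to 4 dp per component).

v₁ − v₀ = (0.00200000, 0.00150000, -0.00450000)
m·(v₁−v₀)/dt = (0.4000, 0.3000, -0.9000)

F = (0.4000, 0.3000, -0.9000)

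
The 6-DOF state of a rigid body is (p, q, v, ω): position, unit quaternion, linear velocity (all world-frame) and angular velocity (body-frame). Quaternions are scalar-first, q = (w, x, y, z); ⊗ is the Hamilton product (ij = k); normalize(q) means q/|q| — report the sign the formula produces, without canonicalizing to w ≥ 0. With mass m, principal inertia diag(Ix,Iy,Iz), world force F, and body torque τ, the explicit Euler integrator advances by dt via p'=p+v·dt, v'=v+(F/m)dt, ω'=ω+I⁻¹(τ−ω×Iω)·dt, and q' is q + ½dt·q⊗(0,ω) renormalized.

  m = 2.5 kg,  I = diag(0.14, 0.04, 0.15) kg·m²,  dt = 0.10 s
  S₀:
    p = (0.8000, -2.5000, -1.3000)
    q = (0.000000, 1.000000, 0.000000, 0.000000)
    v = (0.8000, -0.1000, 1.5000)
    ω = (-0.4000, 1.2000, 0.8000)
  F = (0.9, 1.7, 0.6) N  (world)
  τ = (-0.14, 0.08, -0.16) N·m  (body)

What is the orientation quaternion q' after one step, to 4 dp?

Hamilton product q⊗(0,ω) = (0.4000000, 0.0000000, -0.8000000, 1.2000000)
q' = normalize(q + ½dt·q⊗(0,ω)) = (0.0199, 0.9972, -0.0399, 0.0598)

q' = (0.0199, 0.9972, -0.0399, 0.0598)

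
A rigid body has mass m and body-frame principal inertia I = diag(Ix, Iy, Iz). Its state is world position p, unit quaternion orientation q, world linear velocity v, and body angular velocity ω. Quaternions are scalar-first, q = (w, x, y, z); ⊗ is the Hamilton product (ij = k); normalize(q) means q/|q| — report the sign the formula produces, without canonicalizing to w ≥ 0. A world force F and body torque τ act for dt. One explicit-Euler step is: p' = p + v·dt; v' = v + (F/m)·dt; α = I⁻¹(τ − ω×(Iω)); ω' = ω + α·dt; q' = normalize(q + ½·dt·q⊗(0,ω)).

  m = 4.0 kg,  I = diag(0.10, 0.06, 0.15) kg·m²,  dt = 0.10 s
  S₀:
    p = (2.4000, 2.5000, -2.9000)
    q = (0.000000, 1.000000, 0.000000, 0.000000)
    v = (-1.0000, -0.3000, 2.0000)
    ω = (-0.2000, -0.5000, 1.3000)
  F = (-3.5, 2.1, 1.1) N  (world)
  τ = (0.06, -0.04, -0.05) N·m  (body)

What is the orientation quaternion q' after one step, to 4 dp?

q' = (0.0100, 0.9975, -0.0648, -0.0249)

2q̇ = q⊗(0,ω) = (0.2000000, 0.0000000, -1.3000000, -0.5000000)
q + ½dt·q⊗(0,ω), renormalized = (0.0100, 0.9975, -0.0648, -0.0249)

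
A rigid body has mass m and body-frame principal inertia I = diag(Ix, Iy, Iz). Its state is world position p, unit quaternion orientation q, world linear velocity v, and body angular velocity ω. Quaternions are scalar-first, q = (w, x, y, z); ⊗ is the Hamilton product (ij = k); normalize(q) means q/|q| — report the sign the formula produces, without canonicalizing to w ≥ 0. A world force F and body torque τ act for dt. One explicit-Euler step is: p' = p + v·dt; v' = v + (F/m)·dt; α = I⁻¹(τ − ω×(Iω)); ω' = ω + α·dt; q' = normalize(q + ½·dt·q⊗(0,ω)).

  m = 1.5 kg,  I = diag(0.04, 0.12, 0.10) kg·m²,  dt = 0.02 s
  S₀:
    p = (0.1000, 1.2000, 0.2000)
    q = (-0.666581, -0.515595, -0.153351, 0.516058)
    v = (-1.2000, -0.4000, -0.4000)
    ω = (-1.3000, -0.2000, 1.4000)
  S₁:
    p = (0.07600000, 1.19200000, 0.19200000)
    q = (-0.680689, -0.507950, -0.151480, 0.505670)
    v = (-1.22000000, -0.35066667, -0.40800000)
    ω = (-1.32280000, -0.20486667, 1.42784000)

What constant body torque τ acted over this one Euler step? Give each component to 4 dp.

rate change Δω = (-0.02280000, -0.00486667, 0.02784000)
precession coupling = (0.0056, 0.1092, 0.0208)
applied torque τ = (-0.0400, 0.0800, 0.1600)

τ = (-0.0400, 0.0800, 0.1600)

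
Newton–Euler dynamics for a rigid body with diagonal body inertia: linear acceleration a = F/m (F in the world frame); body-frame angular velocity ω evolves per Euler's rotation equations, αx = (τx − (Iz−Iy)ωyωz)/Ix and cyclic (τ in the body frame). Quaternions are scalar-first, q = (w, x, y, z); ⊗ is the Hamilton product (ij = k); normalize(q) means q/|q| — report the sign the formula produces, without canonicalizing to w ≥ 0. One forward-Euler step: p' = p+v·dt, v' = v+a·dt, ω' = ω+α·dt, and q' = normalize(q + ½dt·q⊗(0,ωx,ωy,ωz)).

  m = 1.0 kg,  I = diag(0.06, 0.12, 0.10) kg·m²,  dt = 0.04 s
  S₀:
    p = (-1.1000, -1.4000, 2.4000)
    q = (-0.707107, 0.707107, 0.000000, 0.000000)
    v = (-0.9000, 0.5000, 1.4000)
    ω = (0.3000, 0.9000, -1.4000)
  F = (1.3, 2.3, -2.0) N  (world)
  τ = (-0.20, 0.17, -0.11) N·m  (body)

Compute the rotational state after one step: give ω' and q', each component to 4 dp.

ω' = (0.1499, 0.9511, -1.4505)
q' = (-0.7109, 0.7025, 0.0071, 0.0325)

(τ − ω×Iω)/I = (-3.7533, 1.2767, -1.2620)
new body rate ω' = (0.1499, 0.9511, -1.4505)
Hamilton product q⊗(0,ω) = (-0.2121321, -0.2121321, 0.3535535, 1.6263461)
q + ½dt·q⊗(0,ω), renormalized = (-0.7109, 0.7025, 0.0071, 0.0325)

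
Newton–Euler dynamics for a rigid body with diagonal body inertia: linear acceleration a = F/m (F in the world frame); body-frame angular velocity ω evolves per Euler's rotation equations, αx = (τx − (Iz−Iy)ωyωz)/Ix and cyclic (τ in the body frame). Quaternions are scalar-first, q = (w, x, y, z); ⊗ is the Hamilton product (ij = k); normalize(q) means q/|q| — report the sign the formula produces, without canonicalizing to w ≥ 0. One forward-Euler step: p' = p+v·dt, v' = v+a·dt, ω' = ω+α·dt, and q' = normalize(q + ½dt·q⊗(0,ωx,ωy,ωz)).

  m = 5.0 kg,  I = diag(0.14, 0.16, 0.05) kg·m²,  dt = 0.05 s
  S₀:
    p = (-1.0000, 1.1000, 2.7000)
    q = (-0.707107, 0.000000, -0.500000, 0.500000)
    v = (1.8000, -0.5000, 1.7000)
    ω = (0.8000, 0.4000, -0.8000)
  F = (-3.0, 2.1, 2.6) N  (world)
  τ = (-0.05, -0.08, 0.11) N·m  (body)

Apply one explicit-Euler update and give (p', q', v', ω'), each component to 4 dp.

angular accel α = (-0.6086, -0.1400, 2.0720)
ω + α·dt = (0.7696, 0.3930, -0.6964)
Hamilton product q⊗(0,ω) = (0.6000000, -0.3656856, 0.1171572, 0.9656856)
q + ½dt·q⊗(0,ω), renormalized = (-0.6918, -0.0091, -0.4968, 0.5239)
a = F/m = (-0.6000, 0.4200, 0.5200)
p' = p + v·dt = (-0.9100, 1.0750, 2.7850)
v' = v + a·dt = (1.7700, -0.4790, 1.7260)

p' = (-0.9100, 1.0750, 2.7850)
q' = (-0.6918, -0.0091, -0.4968, 0.5239)
v' = (1.7700, -0.4790, 1.7260)
ω' = (0.7696, 0.3930, -0.6964)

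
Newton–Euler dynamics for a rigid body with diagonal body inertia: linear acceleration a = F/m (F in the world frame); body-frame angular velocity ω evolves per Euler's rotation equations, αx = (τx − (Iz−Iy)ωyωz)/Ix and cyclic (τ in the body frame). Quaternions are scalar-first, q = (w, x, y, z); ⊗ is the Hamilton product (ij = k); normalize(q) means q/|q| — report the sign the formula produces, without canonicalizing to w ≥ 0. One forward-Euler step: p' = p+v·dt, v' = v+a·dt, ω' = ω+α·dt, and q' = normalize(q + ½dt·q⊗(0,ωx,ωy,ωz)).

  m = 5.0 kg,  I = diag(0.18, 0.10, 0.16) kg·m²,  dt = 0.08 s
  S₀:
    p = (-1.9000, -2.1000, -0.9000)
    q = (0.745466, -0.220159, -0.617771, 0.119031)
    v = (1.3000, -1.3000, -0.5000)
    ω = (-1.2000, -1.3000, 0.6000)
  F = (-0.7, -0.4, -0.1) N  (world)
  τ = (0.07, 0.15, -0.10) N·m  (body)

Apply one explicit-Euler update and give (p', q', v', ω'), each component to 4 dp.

a = F/m = (-0.1400, -0.0800, -0.0200)
p' = p + v·dt = (-1.7960, -2.2040, -0.9400)
new velocity v' = (1.2888, -1.3064, -0.5016)
ω×(Iω) gyroscopic = (-0.0468, -0.0144, -0.1248)
angular accel α = (0.6489, 1.6440, 0.1550)
ω + α·dt = (-1.1481, -1.1685, 0.6124)
2q̇ = q⊗(0,ω) = (-1.1387117, -1.1104815, -0.9798476, -0.0078389)
q' = normalize(q + ½dt·q⊗(0,ω)) = (0.6980, -0.2638, -0.6551, 0.1184)

p' = (-1.7960, -2.2040, -0.9400)
q' = (0.6980, -0.2638, -0.6551, 0.1184)
v' = (1.2888, -1.3064, -0.5016)
ω' = (-1.1481, -1.1685, 0.6124)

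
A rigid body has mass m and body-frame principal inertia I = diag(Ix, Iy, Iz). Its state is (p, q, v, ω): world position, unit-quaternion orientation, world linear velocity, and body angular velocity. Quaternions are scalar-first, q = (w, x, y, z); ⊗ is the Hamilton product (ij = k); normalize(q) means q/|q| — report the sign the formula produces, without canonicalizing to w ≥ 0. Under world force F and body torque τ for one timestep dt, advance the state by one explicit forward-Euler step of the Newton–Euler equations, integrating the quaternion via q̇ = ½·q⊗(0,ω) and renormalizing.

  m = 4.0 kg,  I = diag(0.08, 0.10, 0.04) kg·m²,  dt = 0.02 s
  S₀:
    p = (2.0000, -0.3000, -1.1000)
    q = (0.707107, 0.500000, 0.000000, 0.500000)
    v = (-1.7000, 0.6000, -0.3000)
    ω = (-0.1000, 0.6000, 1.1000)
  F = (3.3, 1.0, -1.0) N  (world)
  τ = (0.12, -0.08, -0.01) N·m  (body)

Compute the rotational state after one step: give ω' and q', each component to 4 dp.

ω' = (-0.0601, 0.5849, 1.0956)
q' = (0.7021, 0.4963, -0.0018, 0.5107)

precession coupling ω×(Iω) = (-0.0396, -0.0044, -0.0012)
α = I⁻¹(τ − ω×Iω) = (1.9950, -0.7560, -0.2200)
ω' = ω + α·dt = (-0.0601, 0.5849, 1.0956)
q⊗(0,ω) = (-0.5000000, -0.3707107, -0.1757358, 1.0778177)
updated quaternion q' = (0.7021, 0.4963, -0.0018, 0.5107)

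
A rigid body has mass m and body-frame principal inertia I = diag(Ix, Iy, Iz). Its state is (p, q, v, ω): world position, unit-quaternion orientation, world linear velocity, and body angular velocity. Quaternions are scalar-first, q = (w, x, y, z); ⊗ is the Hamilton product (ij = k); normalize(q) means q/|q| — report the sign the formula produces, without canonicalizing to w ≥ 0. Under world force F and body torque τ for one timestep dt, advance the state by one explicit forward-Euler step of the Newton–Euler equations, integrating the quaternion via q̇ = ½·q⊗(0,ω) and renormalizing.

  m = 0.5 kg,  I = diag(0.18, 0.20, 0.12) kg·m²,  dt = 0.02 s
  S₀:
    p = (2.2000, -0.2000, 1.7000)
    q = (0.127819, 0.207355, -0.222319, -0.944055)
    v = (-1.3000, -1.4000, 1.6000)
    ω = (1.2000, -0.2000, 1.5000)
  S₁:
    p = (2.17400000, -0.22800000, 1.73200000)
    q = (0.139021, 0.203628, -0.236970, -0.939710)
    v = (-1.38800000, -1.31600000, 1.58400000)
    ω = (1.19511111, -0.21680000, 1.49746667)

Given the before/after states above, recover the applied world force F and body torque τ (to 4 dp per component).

v₁ − v₀ = (-0.08800000, 0.08400000, -0.01600000)
applied force F = (-2.2000, 2.1000, -0.4000)
ω₁ − ω₀ = (-0.00488889, -0.01680000, -0.00253333)
applied torque τ = (-0.0200, -0.0600, -0.0200)

F = (-2.2000, 2.1000, -0.4000)
τ = (-0.0200, -0.0600, -0.0200)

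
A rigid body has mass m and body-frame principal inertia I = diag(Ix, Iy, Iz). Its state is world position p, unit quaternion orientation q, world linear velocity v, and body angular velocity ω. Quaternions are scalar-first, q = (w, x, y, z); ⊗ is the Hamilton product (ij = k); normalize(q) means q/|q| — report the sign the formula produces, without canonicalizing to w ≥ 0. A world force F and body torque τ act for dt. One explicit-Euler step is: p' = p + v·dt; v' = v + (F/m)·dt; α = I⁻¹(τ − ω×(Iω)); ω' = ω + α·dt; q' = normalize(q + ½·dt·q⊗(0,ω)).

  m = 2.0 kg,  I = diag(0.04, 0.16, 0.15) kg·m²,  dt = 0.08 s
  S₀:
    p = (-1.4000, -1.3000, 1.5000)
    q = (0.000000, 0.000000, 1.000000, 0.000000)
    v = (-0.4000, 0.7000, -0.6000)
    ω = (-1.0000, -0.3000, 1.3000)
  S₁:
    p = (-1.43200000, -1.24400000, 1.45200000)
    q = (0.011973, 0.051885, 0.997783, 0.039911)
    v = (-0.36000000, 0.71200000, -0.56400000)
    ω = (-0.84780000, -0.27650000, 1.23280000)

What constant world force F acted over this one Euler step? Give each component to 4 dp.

velocity change Δv = (0.04000000, 0.01200000, 0.03600000)
applied force F = (1.0000, 0.3000, 0.9000)

F = (1.0000, 0.3000, 0.9000)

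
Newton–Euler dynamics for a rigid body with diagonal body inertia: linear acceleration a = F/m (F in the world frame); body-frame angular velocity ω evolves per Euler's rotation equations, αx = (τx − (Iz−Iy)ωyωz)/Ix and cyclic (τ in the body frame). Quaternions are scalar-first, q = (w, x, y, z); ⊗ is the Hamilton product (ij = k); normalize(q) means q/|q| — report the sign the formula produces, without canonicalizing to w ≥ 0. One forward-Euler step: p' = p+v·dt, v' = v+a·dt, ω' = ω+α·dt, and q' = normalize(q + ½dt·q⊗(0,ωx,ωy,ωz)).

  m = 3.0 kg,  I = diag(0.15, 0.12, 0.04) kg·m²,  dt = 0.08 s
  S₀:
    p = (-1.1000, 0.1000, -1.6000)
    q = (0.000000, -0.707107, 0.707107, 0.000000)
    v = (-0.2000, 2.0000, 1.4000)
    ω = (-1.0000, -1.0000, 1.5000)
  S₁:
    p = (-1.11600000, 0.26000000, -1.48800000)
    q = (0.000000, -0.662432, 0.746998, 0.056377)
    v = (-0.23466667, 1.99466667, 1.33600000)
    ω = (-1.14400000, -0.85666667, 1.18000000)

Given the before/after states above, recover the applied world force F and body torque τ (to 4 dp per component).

F = (-1.3000, -0.2000, -2.4000)
τ = (-0.1500, 0.0500, -0.1900)

Δv = v₁−v₀ = (-0.03466667, -0.00533333, -0.06400000)
m·(v₁−v₀)/dt = (-1.3000, -0.2000, -2.4000)
ω₁ − ω₀ = (-0.14400000, 0.14333333, -0.32000000)
I·α + gyro = (-0.1500, 0.0500, -0.1900)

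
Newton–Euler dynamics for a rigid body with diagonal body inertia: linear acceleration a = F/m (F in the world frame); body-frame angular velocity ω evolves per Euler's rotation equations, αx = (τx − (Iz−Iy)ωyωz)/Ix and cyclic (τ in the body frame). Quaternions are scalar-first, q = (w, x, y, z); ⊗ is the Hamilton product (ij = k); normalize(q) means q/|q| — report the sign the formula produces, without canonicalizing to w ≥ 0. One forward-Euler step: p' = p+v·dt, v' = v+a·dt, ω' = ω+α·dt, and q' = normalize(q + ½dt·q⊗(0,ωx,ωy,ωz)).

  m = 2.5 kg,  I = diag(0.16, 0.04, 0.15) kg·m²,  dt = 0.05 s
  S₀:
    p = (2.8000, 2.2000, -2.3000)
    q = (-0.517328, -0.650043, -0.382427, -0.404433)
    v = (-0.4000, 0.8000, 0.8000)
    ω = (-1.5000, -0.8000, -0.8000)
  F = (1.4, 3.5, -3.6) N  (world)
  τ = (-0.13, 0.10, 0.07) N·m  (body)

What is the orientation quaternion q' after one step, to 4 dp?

q' = (-0.5568, -0.6304, -0.3695, -0.3950)

2q̇ = q⊗(0,ω) = (-1.6045525, 0.7583872, 0.5004775, 0.3602563)
q + ½dt·q⊗(0,ω), renormalized = (-0.5568, -0.6304, -0.3695, -0.3950)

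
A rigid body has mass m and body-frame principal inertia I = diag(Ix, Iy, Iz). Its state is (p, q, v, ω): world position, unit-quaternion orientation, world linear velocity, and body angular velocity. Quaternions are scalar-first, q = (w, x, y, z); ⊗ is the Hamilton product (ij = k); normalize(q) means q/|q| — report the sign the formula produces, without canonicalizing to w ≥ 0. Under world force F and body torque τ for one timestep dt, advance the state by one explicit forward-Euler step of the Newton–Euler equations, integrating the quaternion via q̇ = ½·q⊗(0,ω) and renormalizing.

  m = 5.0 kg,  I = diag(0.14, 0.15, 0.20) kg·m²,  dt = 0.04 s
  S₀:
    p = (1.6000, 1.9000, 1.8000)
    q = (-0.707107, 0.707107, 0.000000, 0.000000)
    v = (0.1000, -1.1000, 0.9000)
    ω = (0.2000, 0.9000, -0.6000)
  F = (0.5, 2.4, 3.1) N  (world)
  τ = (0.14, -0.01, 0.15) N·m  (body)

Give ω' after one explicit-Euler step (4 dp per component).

ω' = (0.2477, 0.8954, -0.5704)

angular accel α = (1.1929, -0.1147, 0.7410)
ω' = ω + α·dt = (0.2477, 0.8954, -0.5704)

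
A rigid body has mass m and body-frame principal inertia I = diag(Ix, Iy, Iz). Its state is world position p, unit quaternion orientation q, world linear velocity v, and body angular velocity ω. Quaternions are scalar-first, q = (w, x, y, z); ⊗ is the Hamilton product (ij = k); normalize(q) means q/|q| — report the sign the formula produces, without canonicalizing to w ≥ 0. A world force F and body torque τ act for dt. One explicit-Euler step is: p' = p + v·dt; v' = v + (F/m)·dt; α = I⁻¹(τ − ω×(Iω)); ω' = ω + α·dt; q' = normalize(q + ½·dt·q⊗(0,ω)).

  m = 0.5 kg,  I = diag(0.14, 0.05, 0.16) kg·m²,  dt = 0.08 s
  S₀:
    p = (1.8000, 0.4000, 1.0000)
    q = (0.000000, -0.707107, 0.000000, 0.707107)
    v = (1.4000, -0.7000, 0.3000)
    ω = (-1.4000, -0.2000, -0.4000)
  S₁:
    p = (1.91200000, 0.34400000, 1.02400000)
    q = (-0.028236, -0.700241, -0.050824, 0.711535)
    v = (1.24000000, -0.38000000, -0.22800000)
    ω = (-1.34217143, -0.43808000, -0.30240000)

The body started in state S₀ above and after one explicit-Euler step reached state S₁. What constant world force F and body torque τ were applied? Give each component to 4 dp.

F = (-1.0000, 2.0000, -3.3000)
τ = (0.1100, -0.1600, 0.1700)

v₁ − v₀ = (-0.16000000, 0.32000000, -0.52800000)
F = m·Δv/dt = (-1.0000, 2.0000, -3.3000)
rate change Δω = (0.05782857, -0.23808000, 0.09760000)
gyro term ω₀×Iω₀ = (0.0088, -0.0112, -0.0252)
applied torque τ = (0.1100, -0.1600, 0.1700)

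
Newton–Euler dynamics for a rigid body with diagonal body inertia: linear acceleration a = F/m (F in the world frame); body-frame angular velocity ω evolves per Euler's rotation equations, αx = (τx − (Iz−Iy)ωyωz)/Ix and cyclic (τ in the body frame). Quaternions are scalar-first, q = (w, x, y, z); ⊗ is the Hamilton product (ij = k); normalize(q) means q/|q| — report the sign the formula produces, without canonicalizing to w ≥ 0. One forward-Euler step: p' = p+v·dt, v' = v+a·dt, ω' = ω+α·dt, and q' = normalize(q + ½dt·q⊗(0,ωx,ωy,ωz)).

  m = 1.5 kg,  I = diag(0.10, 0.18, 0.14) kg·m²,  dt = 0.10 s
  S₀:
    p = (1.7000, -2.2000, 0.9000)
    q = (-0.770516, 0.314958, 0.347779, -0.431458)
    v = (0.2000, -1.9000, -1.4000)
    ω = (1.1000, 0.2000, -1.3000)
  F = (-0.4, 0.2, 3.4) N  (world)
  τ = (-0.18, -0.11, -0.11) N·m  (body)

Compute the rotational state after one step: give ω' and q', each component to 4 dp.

ω' = (0.9096, 0.1071, -1.3911)
q' = (-0.8164, 0.2534, 0.3356, -0.3959)

gyro term ω×Iω = (0.0104, 0.0572, 0.0176)
(τ − ω×Iω)/I = (-1.9040, -0.9289, -0.9114)
new body rate ω' = (0.9096, 0.1071, -1.3911)
Hamilton product q⊗(0,ω) = (-0.9769050, -1.2133887, -0.2192616, 0.6821055)
q + ½dt·q⊗(0,ω), renormalized = (-0.8164, 0.2534, 0.3356, -0.3959)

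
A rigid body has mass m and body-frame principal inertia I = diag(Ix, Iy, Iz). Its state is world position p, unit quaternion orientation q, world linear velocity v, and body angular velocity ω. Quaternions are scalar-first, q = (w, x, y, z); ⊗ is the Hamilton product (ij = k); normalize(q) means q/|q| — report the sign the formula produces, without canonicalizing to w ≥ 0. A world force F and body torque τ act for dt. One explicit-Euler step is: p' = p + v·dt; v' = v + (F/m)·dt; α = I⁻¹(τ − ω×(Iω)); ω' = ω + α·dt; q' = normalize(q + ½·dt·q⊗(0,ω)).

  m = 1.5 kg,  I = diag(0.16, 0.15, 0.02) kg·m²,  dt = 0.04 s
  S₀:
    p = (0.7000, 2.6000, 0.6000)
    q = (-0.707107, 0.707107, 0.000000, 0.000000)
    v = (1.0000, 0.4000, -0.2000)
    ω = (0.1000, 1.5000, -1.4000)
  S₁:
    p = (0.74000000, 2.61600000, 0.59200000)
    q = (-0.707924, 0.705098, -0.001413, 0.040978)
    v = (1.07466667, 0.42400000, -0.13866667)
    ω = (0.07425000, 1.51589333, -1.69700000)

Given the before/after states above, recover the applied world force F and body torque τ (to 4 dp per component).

v₁ − v₀ = (0.07466667, 0.02400000, 0.06133333)
m·(v₁−v₀)/dt = (2.8000, 0.9000, 2.3000)
ω₁ − ω₀ = (-0.02575000, 0.01589333, -0.29700000)
ω₀×(Iω₀) = (0.2730, -0.0196, -0.0015)
I·α + gyro = (0.1700, 0.0400, -0.1500)

F = (2.8000, 0.9000, 2.3000)
τ = (0.1700, 0.0400, -0.1500)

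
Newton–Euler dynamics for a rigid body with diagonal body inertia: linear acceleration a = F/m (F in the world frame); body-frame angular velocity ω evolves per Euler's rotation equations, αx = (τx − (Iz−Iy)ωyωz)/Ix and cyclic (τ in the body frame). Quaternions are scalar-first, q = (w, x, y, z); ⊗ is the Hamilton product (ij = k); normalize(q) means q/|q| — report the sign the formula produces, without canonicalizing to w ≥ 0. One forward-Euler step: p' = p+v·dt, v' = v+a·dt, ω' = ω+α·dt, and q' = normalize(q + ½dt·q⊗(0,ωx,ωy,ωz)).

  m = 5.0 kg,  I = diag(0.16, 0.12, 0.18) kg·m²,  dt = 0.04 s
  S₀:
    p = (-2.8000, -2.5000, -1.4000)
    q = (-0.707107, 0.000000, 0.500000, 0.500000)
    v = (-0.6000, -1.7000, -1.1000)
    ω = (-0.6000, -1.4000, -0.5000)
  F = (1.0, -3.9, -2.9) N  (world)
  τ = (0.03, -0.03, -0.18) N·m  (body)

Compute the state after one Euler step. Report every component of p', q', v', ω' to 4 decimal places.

α = I⁻¹(τ − ω×Iω) = (-0.0750, -0.2000, -0.8133)
ω + α·dt = (-0.6030, -1.4080, -0.5325)
2q̇ = q⊗(0,ω) = (0.9500000, 0.8742642, 0.6899498, 0.6535535)
updated quaternion q' = (-0.6878, 0.0175, 0.5135, 0.5128)
a = F/m = (0.2000, -0.7800, -0.5800)
p + v·dt = (-2.8240, -2.5680, -1.4440)
new velocity v' = (-0.5920, -1.7312, -1.1232)

p' = (-2.8240, -2.5680, -1.4440)
q' = (-0.6878, 0.0175, 0.5135, 0.5128)
v' = (-0.5920, -1.7312, -1.1232)
ω' = (-0.6030, -1.4080, -0.5325)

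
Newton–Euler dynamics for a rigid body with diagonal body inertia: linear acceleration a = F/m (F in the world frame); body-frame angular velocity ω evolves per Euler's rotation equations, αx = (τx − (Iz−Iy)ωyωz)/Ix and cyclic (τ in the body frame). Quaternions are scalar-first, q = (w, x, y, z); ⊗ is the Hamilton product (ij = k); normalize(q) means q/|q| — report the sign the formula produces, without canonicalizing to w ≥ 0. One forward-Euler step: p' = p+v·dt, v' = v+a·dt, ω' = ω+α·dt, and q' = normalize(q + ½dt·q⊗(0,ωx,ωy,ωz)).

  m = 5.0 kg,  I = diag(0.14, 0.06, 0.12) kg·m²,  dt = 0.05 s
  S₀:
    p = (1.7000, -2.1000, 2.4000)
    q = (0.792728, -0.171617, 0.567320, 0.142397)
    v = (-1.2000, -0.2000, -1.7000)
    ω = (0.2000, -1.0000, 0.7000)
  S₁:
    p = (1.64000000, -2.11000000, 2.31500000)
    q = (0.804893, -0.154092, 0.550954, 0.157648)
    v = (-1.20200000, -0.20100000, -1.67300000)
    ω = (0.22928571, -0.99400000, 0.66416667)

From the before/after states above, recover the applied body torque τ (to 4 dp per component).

Δω = ω₁−ω₀ = (0.02928571, 0.00600000, -0.03583333)
ω₀×(Iω₀) = (-0.0420, 0.0028, 0.0160)
τ = I·(Δω/dt) + ω₀×(Iω₀) = (0.0400, 0.0100, -0.0700)

τ = (0.0400, 0.0100, -0.0700)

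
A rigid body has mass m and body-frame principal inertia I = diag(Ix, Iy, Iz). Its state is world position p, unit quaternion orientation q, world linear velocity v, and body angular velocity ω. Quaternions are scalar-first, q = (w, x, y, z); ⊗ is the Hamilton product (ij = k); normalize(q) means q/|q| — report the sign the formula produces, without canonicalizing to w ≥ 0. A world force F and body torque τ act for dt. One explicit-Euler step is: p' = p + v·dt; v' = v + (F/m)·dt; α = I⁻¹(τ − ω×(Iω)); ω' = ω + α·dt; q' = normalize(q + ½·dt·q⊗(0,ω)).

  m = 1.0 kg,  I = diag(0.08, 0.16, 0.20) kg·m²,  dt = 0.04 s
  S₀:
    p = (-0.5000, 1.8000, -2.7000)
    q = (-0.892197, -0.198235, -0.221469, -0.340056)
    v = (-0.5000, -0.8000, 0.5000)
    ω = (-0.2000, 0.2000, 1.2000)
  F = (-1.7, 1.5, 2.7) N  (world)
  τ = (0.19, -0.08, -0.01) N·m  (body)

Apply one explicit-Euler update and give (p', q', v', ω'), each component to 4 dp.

new position p' = (-0.5200, 1.7680, -2.6800)
new velocity v' = (-0.5680, -0.7400, 0.6080)
ω×(Iω) gyroscopic = (0.0096, 0.0288, -0.0032)
(τ − ω×Iω)/I = (2.2550, -0.6800, -0.0340)
ω' = ω + α·dt = (-0.1098, 0.1728, 1.1986)
Hamilton product q⊗(0,ω) = (0.4127140, -0.0193122, 0.1274538, -1.1545772)
updated quaternion q' = (-0.8837, -0.1986, -0.2189, -0.3630)

p' = (-0.5200, 1.7680, -2.6800)
q' = (-0.8837, -0.1986, -0.2189, -0.3630)
v' = (-0.5680, -0.7400, 0.6080)
ω' = (-0.1098, 0.1728, 1.1986)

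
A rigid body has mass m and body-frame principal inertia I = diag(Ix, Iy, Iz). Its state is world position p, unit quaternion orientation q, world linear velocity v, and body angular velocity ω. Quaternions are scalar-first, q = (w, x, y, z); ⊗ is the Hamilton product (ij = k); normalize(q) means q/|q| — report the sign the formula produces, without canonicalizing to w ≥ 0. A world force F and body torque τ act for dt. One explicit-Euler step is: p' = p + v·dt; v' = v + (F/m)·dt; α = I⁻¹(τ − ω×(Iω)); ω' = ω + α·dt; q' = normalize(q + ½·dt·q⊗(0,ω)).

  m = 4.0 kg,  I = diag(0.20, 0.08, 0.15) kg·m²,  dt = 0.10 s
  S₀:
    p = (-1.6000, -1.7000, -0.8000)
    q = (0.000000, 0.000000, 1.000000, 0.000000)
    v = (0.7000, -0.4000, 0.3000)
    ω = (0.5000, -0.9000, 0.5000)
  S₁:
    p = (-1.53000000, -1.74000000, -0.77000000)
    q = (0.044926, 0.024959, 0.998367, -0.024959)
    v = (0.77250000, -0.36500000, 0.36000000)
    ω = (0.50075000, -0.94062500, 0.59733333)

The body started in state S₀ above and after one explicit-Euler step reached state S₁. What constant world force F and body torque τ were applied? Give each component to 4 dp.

F = (2.9000, 1.4000, 2.4000)
τ = (-0.0300, -0.0200, 0.2000)

velocity change Δv = (0.07250000, 0.03500000, 0.06000000)
F = m·Δv/dt = (2.9000, 1.4000, 2.4000)
rate change Δω = (0.00075000, -0.04062500, 0.09733333)
ω₀×(Iω₀) = (-0.0315, 0.0125, 0.0540)
τ = I·(Δω/dt) + ω₀×(Iω₀) = (-0.0300, -0.0200, 0.2000)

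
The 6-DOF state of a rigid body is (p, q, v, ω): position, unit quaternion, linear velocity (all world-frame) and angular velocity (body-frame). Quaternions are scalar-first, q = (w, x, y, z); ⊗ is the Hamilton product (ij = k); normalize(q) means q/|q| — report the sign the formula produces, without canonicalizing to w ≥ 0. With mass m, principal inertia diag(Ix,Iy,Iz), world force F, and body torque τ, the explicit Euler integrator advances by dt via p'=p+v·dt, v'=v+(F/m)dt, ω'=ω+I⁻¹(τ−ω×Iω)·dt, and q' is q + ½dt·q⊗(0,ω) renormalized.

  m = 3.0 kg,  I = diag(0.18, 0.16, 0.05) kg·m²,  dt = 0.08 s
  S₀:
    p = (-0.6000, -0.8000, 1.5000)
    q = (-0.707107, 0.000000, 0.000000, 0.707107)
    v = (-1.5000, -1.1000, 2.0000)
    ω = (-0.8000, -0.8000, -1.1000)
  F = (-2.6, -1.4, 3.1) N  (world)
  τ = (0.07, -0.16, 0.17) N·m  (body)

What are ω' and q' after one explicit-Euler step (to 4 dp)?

gyro term ω×Iω = (-0.0968, 0.1144, -0.0128)
angular accel α = (0.9267, -1.7150, 3.6560)
new body rate ω' = (-0.7259, -0.9372, -0.8075)
q⊗(0,ω) = (0.7778177, 1.1313712, 0.0000000, 0.7778177)
q + ½dt·q⊗(0,ω), renormalized = (-0.6747, 0.0452, 0.0000, 0.7368)

ω' = (-0.7259, -0.9372, -0.8075)
q' = (-0.6747, 0.0452, 0.0000, 0.7368)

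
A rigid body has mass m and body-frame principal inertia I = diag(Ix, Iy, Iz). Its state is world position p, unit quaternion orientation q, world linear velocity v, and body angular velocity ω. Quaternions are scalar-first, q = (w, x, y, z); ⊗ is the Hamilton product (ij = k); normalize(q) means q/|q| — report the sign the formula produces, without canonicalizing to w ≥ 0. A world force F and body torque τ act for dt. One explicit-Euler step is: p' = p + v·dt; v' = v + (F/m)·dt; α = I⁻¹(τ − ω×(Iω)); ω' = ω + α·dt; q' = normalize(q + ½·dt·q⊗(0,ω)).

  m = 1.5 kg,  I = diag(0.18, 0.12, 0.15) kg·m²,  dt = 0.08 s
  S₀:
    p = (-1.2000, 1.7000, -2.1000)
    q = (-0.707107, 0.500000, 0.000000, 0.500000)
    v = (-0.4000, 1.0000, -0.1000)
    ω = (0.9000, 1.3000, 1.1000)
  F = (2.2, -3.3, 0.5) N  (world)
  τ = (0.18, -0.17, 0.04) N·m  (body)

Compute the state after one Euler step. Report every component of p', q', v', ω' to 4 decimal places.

gyro term ω×Iω = (0.0429, 0.0297, -0.0702)
(τ − ω×Iω)/I = (0.7617, -1.6642, 0.7347)
new body rate ω' = (0.9609, 1.1669, 1.1588)
q⊗(0,ω) = (-1.0000000, -1.2863963, -1.0192391, -0.1278177)
updated quaternion q' = (-0.7449, 0.4472, -0.0406, 0.4934)
linear accel F/m = (1.4667, -2.2000, 0.3333)
p' = p + v·dt = (-1.2320, 1.7800, -2.1080)
v' = v + a·dt = (-0.2827, 0.8240, -0.0733)

p' = (-1.2320, 1.7800, -2.1080)
q' = (-0.7449, 0.4472, -0.0406, 0.4934)
v' = (-0.2827, 0.8240, -0.0733)
ω' = (0.9609, 1.1669, 1.1588)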